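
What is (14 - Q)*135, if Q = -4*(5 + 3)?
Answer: 6210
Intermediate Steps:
Q = -32 (Q = -4*8 = -32)
(14 - Q)*135 = (14 - 1*(-32))*135 = (14 + 32)*135 = 46*135 = 6210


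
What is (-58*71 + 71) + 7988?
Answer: 3941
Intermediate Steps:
(-58*71 + 71) + 7988 = (-4118 + 71) + 7988 = -4047 + 7988 = 3941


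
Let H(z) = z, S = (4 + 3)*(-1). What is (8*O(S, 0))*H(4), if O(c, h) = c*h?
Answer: 0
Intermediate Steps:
S = -7 (S = 7*(-1) = -7)
(8*O(S, 0))*H(4) = (8*(-7*0))*4 = (8*0)*4 = 0*4 = 0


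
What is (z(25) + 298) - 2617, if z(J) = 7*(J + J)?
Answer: -1969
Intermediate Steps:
z(J) = 14*J (z(J) = 7*(2*J) = 14*J)
(z(25) + 298) - 2617 = (14*25 + 298) - 2617 = (350 + 298) - 2617 = 648 - 2617 = -1969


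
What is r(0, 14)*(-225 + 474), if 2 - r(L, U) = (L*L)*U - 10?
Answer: 2988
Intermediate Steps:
r(L, U) = 12 - U*L² (r(L, U) = 2 - ((L*L)*U - 10) = 2 - (L²*U - 10) = 2 - (U*L² - 10) = 2 - (-10 + U*L²) = 2 + (10 - U*L²) = 12 - U*L²)
r(0, 14)*(-225 + 474) = (12 - 1*14*0²)*(-225 + 474) = (12 - 1*14*0)*249 = (12 + 0)*249 = 12*249 = 2988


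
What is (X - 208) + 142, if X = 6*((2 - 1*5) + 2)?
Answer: -72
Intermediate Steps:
X = -6 (X = 6*((2 - 5) + 2) = 6*(-3 + 2) = 6*(-1) = -6)
(X - 208) + 142 = (-6 - 208) + 142 = -214 + 142 = -72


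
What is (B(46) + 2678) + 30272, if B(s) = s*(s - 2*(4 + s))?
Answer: 30466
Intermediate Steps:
B(s) = s*(-8 - s) (B(s) = s*(s + (-8 - 2*s)) = s*(-8 - s))
(B(46) + 2678) + 30272 = (-1*46*(8 + 46) + 2678) + 30272 = (-1*46*54 + 2678) + 30272 = (-2484 + 2678) + 30272 = 194 + 30272 = 30466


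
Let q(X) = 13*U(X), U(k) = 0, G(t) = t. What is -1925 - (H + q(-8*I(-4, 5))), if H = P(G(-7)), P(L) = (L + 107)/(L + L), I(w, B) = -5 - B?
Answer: -13425/7 ≈ -1917.9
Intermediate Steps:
P(L) = (107 + L)/(2*L) (P(L) = (107 + L)/((2*L)) = (107 + L)*(1/(2*L)) = (107 + L)/(2*L))
H = -50/7 (H = (½)*(107 - 7)/(-7) = (½)*(-⅐)*100 = -50/7 ≈ -7.1429)
q(X) = 0 (q(X) = 13*0 = 0)
-1925 - (H + q(-8*I(-4, 5))) = -1925 - (-50/7 + 0) = -1925 - 1*(-50/7) = -1925 + 50/7 = -13425/7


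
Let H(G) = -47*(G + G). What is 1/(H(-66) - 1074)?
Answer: 1/5130 ≈ 0.00019493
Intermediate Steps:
H(G) = -94*G
1/(H(-66) - 1074) = 1/(-94*(-66) - 1074) = 1/(6204 - 1074) = 1/5130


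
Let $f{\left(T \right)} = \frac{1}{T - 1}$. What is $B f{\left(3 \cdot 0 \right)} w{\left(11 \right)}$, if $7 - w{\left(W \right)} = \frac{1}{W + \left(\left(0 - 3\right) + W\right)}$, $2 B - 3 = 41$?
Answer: $- \frac{2904}{19} \approx -152.84$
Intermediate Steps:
$f{\left(T \right)} = \frac{1}{-1 + T}$
$B = 22$ ($B = \frac{3}{2} + \frac{1}{2} \cdot 41 = \frac{3}{2} + \frac{41}{2} = 22$)
$w{\left(W \right)} = 7 - \frac{1}{-3 + 2 W}$ ($w{\left(W \right)} = 7 - \frac{1}{W + \left(\left(0 - 3\right) + W\right)} = 7 - \frac{1}{W + \left(-3 + W\right)} = 7 - \frac{1}{-3 + 2 W}$)
$B f{\left(3 \cdot 0 \right)} w{\left(11 \right)} = \frac{22}{-1 + 3 \cdot 0} \frac{2 \left(-11 + 7 \cdot 11\right)}{-3 + 2 \cdot 11} = \frac{22}{-1 + 0} \frac{2 \left(-11 + 77\right)}{-3 + 22} = \frac{22}{-1} \cdot 2 \cdot \frac{1}{19} \cdot 66 = 22 \left(-1\right) 2 \cdot \frac{1}{19} \cdot 66 = \left(-22\right) \frac{132}{19} = - \frac{2904}{19}$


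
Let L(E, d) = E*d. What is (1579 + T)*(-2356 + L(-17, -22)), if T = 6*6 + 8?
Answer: -3216786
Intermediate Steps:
T = 44 (T = 36 + 8 = 44)
(1579 + T)*(-2356 + L(-17, -22)) = (1579 + 44)*(-2356 - 17*(-22)) = 1623*(-2356 + 374) = 1623*(-1982) = -3216786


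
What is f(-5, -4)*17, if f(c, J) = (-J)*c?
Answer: -340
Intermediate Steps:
f(c, J) = -J*c
f(-5, -4)*17 = -1*(-4)*(-5)*17 = -20*17 = -340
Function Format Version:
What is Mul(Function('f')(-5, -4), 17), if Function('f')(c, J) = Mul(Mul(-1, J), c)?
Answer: -340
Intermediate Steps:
Function('f')(c, J) = Mul(-1, J, c)
Mul(Function('f')(-5, -4), 17) = Mul(Mul(-1, -4, -5), 17) = Mul(-20, 17) = -340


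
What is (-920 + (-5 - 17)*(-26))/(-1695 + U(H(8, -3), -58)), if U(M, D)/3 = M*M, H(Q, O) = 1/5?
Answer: 725/3531 ≈ 0.20532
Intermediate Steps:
H(Q, O) = 1/5
U(M, D) = 3*M**2 (U(M, D) = 3*(M*M) = 3*M**2)
(-920 + (-5 - 17)*(-26))/(-1695 + U(H(8, -3), -58)) = (-920 + (-5 - 17)*(-26))/(-1695 + 3*(1/5)**2) = (-920 - 22*(-26))/(-1695 + 3*(1/25)) = (-920 + 572)/(-1695 + 3/25) = -348/(-42372/25) = -348*(-25/42372) = 725/3531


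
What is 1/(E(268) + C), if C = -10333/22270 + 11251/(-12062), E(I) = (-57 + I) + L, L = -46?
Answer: 67155185/10986806421 ≈ 0.0061123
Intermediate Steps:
E(I) = -103 + I (E(I) = (-57 + I) - 46 = -103 + I)
C = -93799104/67155185 (C = -10333*1/22270 + 11251*(-1/12062) = -10333/22270 - 11251/12062 = -93799104/67155185 ≈ -1.3968)
1/(E(268) + C) = 1/((-103 + 268) - 93799104/67155185) = 1/(165 - 93799104/67155185) = 1/(10986806421/67155185) = 67155185/10986806421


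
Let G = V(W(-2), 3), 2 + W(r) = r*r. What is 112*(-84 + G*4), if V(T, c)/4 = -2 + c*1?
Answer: -7616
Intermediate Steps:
W(r) = -2 + r² (W(r) = -2 + r*r = -2 + r²)
V(T, c) = -8 + 4*c (V(T, c) = 4*(-2 + c*1) = 4*(-2 + c) = -8 + 4*c)
G = 4 (G = -8 + 4*3 = -8 + 12 = 4)
112*(-84 + G*4) = 112*(-84 + 4*4) = 112*(-84 + 16) = 112*(-68) = -7616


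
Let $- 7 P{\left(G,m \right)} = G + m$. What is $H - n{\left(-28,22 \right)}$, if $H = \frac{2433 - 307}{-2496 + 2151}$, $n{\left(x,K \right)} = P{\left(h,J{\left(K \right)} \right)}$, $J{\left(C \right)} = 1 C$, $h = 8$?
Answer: $- \frac{4532}{2415} \approx -1.8766$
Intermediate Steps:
$J{\left(C \right)} = C$
$P{\left(G,m \right)} = - \frac{G}{7} - \frac{m}{7}$ ($P{\left(G,m \right)} = - \frac{G + m}{7} = - \frac{G}{7} - \frac{m}{7}$)
$n{\left(x,K \right)} = - \frac{8}{7} - \frac{K}{7}$ ($n{\left(x,K \right)} = \left(- \frac{1}{7}\right) 8 - \frac{K}{7} = - \frac{8}{7} - \frac{K}{7}$)
$H = - \frac{2126}{345}$ ($H = \frac{2126}{-345} = 2126 \left(- \frac{1}{345}\right) = - \frac{2126}{345} \approx -6.1623$)
$H - n{\left(-28,22 \right)} = - \frac{2126}{345} - \left(- \frac{8}{7} - \frac{22}{7}\right) = - \frac{2126}{345} - - \frac{30}{7} = - \frac{2126}{345} + \frac{30}{7} = - \frac{4532}{2415}$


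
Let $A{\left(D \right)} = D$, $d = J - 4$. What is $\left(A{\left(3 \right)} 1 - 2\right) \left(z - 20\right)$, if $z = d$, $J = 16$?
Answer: $-8$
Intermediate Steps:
$d = 12$ ($d = 16 - 4 = 12$)
$z = 12$
$\left(A{\left(3 \right)} 1 - 2\right) \left(z - 20\right) = \left(3 \cdot 1 - 2\right) \left(12 - 20\right) = \left(3 - 2\right) \left(-8\right) = 1 \left(-8\right) = -8$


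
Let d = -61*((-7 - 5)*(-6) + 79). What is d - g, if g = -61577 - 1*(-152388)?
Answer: -100022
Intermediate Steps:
g = 90811 (g = -61577 + 152388 = 90811)
d = -9211 (d = -61*(-12*(-6) + 79) = -61*(72 + 79) = -61*151 = -9211)
d - g = -9211 - 1*90811 = -9211 - 90811 = -100022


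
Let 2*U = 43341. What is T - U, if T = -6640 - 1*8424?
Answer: -73469/2 ≈ -36735.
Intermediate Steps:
U = 43341/2 (U = (1/2)*43341 = 43341/2 ≈ 21671.)
T = -15064 (T = -6640 - 8424 = -15064)
T - U = -15064 - 1*43341/2 = -15064 - 43341/2 = -73469/2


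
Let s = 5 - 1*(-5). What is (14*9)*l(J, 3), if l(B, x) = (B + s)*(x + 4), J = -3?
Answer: 6174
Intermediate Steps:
s = 10 (s = 5 + 5 = 10)
l(B, x) = (4 + x)*(10 + B) (l(B, x) = (B + 10)*(x + 4) = (10 + B)*(4 + x) = (4 + x)*(10 + B))
(14*9)*l(J, 3) = (14*9)*(40 + 4*(-3) + 10*3 - 3*3) = 126*(40 - 12 + 30 - 9) = 126*49 = 6174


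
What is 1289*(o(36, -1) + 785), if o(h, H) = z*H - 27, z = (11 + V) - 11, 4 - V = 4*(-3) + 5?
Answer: 962883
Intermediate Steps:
V = 11 (V = 4 - (4*(-3) + 5) = 4 - (-12 + 5) = 4 - 1*(-7) = 4 + 7 = 11)
z = 11 (z = (11 + 11) - 11 = 22 - 11 = 11)
o(h, H) = -27 + 11*H (o(h, H) = 11*H - 27 = -27 + 11*H)
1289*(o(36, -1) + 785) = 1289*((-27 + 11*(-1)) + 785) = 1289*((-27 - 11) + 785) = 1289*(-38 + 785) = 1289*747 = 962883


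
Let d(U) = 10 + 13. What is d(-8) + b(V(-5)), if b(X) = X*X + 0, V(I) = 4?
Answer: 39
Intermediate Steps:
d(U) = 23
b(X) = X² (b(X) = X² + 0 = X²)
d(-8) + b(V(-5)) = 23 + 4² = 23 + 16 = 39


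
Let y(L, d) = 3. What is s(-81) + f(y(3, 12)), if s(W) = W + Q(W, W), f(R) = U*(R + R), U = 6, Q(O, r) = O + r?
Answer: -207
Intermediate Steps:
f(R) = 12*R (f(R) = 6*(R + R) = 6*(2*R) = 12*R)
s(W) = 3*W (s(W) = W + (W + W) = W + 2*W = 3*W)
s(-81) + f(y(3, 12)) = 3*(-81) + 12*3 = -243 + 36 = -207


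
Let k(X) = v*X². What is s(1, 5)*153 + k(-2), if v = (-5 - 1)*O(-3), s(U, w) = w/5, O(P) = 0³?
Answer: 153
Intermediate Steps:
O(P) = 0
s(U, w) = w/5 (s(U, w) = w*(⅕) = w/5)
v = 0 (v = (-5 - 1)*0 = -6*0 = 0)
k(X) = 0 (k(X) = 0*X² = 0)
s(1, 5)*153 + k(-2) = ((⅕)*5)*153 + 0 = 1*153 + 0 = 153 + 0 = 153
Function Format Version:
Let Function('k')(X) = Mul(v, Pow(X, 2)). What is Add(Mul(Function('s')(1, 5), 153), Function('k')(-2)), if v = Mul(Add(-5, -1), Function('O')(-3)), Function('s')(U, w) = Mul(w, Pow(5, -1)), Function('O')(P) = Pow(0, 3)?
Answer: 153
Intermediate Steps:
Function('O')(P) = 0
Function('s')(U, w) = Mul(Rational(1, 5), w) (Function('s')(U, w) = Mul(w, Rational(1, 5)) = Mul(Rational(1, 5), w))
v = 0 (v = Mul(Add(-5, -1), 0) = Mul(-6, 0) = 0)
Function('k')(X) = 0 (Function('k')(X) = Mul(0, Pow(X, 2)) = 0)
Add(Mul(Function('s')(1, 5), 153), Function('k')(-2)) = Add(Mul(Mul(Rational(1, 5), 5), 153), 0) = Add(Mul(1, 153), 0) = Add(153, 0) = 153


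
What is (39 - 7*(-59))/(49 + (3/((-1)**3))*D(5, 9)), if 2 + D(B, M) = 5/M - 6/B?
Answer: 3390/427 ≈ 7.9391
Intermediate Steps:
D(B, M) = -2 - 6/B + 5/M (D(B, M) = -2 + (5/M - 6/B) = -2 + (-6/B + 5/M) = -2 - 6/B + 5/M)
(39 - 7*(-59))/(49 + (3/((-1)**3))*D(5, 9)) = (39 - 7*(-59))/(49 + (3/((-1)**3))*(-2 - 6/5 + 5/9)) = (39 + 413)/(49 + (3/(-1))*(-2 - 6*1/5 + 5*(1/9))) = 452/(49 + (3*(-1))*(-2 - 6/5 + 5/9)) = 452/(49 - 3*(-119/45)) = 452/(49 + 119/15) = 452/(854/15) = 452*(15/854) = 3390/427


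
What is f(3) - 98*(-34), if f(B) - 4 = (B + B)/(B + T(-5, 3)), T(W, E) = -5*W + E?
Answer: 103422/31 ≈ 3336.2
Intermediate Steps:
T(W, E) = E - 5*W
f(B) = 4 + 2*B/(28 + B) (f(B) = 4 + (B + B)/(B + (3 - 5*(-5))) = 4 + (2*B)/(B + (3 + 25)) = 4 + (2*B)/(B + 28) = 4 + (2*B)/(28 + B) = 4 + 2*B/(28 + B))
f(3) - 98*(-34) = 2*(56 + 3*3)/(28 + 3) - 98*(-34) = 2*(56 + 9)/31 + 3332 = 2*(1/31)*65 + 3332 = 130/31 + 3332 = 103422/31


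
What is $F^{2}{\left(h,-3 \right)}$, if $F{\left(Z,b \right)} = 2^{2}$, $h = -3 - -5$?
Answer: $16$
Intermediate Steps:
$h = 2$ ($h = -3 + 5 = 2$)
$F{\left(Z,b \right)} = 4$
$F^{2}{\left(h,-3 \right)} = 4^{2} = 16$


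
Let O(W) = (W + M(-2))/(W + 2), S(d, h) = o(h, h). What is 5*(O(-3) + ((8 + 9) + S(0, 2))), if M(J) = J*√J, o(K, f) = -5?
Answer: 75 + 10*I*√2 ≈ 75.0 + 14.142*I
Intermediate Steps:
M(J) = J^(3/2)
S(d, h) = -5
O(W) = (W - 2*I*√2)/(2 + W) (O(W) = (W + (-2)^(3/2))/(W + 2) = (W - 2*I*√2)/(2 + W))
5*(O(-3) + ((8 + 9) + S(0, 2))) = 5*((-3 - 2*I*√2)/(2 - 3) + ((8 + 9) - 5)) = 5*((-3 - 2*I*√2)/(-1) + (17 - 5)) = 5*(-(-3 - 2*I*√2) + 12) = 5*((3 + 2*I*√2) + 12) = 5*(15 + 2*I*√2) = 75 + 10*I*√2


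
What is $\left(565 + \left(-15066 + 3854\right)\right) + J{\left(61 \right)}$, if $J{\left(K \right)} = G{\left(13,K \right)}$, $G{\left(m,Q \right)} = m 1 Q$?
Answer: $-9854$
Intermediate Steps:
$G{\left(m,Q \right)} = Q m$ ($G{\left(m,Q \right)} = m Q = Q m$)
$J{\left(K \right)} = 13 K$ ($J{\left(K \right)} = K 13 = 13 K$)
$\left(565 + \left(-15066 + 3854\right)\right) + J{\left(61 \right)} = \left(565 + \left(-15066 + 3854\right)\right) + 13 \cdot 61 = \left(565 - 11212\right) + 793 = -10647 + 793 = -9854$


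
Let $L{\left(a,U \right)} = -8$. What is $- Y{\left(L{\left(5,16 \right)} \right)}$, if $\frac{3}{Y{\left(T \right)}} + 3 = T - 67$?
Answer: $\frac{1}{26} \approx 0.038462$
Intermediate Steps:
$Y{\left(T \right)} = \frac{3}{-70 + T}$ ($Y{\left(T \right)} = \frac{3}{-3 + \left(T - 67\right)} = \frac{3}{-3 + \left(-67 + T\right)} = \frac{3}{-70 + T}$)
$- Y{\left(L{\left(5,16 \right)} \right)} = - \frac{3}{-70 - 8} = - \frac{3}{-78} = - \frac{3 \left(-1\right)}{78} = \left(-1\right) \left(- \frac{1}{26}\right) = \frac{1}{26}$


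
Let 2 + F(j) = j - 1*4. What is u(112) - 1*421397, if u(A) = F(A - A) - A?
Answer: -421515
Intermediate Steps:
F(j) = -6 + j (F(j) = -2 + (j - 1*4) = -2 + (j - 4) = -2 + (-4 + j) = -6 + j)
u(A) = -6 - A (u(A) = (-6 + (A - A)) - A = (-6 + 0) - A = -6 - A)
u(112) - 1*421397 = (-6 - 1*112) - 1*421397 = (-6 - 112) - 421397 = -118 - 421397 = -421515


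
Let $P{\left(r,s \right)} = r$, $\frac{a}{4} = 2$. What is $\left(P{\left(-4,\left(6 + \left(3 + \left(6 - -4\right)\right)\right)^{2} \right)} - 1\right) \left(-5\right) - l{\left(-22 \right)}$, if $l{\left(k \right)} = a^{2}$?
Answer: $-39$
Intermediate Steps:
$a = 8$ ($a = 4 \cdot 2 = 8$)
$l{\left(k \right)} = 64$ ($l{\left(k \right)} = 8^{2} = 64$)
$\left(P{\left(-4,\left(6 + \left(3 + \left(6 - -4\right)\right)\right)^{2} \right)} - 1\right) \left(-5\right) - l{\left(-22 \right)} = \left(-4 - 1\right) \left(-5\right) - 64 = \left(-5\right) \left(-5\right) - 64 = 25 - 64 = -39$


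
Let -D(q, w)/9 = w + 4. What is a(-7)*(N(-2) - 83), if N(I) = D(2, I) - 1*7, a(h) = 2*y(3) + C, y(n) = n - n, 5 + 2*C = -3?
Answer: 432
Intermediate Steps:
C = -4 (C = -5/2 + (1/2)*(-3) = -5/2 - 3/2 = -4)
D(q, w) = -36 - 9*w (D(q, w) = -9*(w + 4) = -9*(4 + w) = -36 - 9*w)
y(n) = 0
a(h) = -4 (a(h) = 2*0 - 4 = 0 - 4 = -4)
N(I) = -43 - 9*I (N(I) = (-36 - 9*I) - 1*7 = (-36 - 9*I) - 7 = -43 - 9*I)
a(-7)*(N(-2) - 83) = -4*((-43 - 9*(-2)) - 83) = -4*((-43 + 18) - 83) = -4*(-25 - 83) = -4*(-108) = 432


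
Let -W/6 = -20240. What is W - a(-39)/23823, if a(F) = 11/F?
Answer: 112829539691/929097 ≈ 1.2144e+5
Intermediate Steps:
W = 121440 (W = -6*(-20240) = 121440)
W - a(-39)/23823 = 121440 - 11/(-39)/23823 = 121440 - 11*(-1/39)/23823 = 121440 - (-11)/(39*23823) = 121440 - 1*(-11/929097) = 121440 + 11/929097 = 112829539691/929097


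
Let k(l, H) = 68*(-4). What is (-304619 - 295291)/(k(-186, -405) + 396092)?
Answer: -19997/13194 ≈ -1.5156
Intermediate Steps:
k(l, H) = -272
(-304619 - 295291)/(k(-186, -405) + 396092) = (-304619 - 295291)/(-272 + 396092) = -599910/395820 = -599910*1/395820 = -19997/13194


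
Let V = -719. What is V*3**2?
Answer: -6471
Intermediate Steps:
V*3**2 = -719*3**2 = -719*9 = -6471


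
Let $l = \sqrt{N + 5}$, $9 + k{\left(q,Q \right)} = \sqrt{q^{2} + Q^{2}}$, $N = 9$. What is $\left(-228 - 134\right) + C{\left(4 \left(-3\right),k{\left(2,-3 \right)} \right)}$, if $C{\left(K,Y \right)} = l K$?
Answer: $-362 - 12 \sqrt{14} \approx -406.9$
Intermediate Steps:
$k{\left(q,Q \right)} = -9 + \sqrt{Q^{2} + q^{2}}$ ($k{\left(q,Q \right)} = -9 + \sqrt{q^{2} + Q^{2}} = -9 + \sqrt{Q^{2} + q^{2}}$)
$l = \sqrt{14}$ ($l = \sqrt{9 + 5} = \sqrt{14} \approx 3.7417$)
$C{\left(K,Y \right)} = K \sqrt{14}$ ($C{\left(K,Y \right)} = \sqrt{14} K = K \sqrt{14}$)
$\left(-228 - 134\right) + C{\left(4 \left(-3\right),k{\left(2,-3 \right)} \right)} = \left(-228 - 134\right) + 4 \left(-3\right) \sqrt{14} = -362 - 12 \sqrt{14}$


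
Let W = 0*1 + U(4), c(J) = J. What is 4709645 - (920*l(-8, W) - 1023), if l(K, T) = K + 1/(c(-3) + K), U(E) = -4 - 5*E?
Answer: 51899228/11 ≈ 4.7181e+6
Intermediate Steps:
W = -24 (W = 0*1 + (-4 - 5*4) = 0 + (-4 - 20) = 0 - 24 = -24)
l(K, T) = K + 1/(-3 + K)
4709645 - (920*l(-8, W) - 1023) = 4709645 - (920*((1 + (-8)² - 3*(-8))/(-3 - 8)) - 1023) = 4709645 - (920*((1 + 64 + 24)/(-11)) - 1023) = 4709645 - (920*(-1/11*89) - 1023) = 4709645 - (920*(-89/11) - 1023) = 4709645 - (-81880/11 - 1023) = 4709645 - 1*(-93133/11) = 4709645 + 93133/11 = 51899228/11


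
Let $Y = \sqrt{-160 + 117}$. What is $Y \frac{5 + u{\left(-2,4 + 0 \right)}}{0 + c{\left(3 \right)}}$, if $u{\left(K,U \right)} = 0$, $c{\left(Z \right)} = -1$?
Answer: $- 5 i \sqrt{43} \approx - 32.787 i$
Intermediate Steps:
$Y = i \sqrt{43}$ ($Y = \sqrt{-43} = i \sqrt{43} \approx 6.5574 i$)
$Y \frac{5 + u{\left(-2,4 + 0 \right)}}{0 + c{\left(3 \right)}} = i \sqrt{43} \frac{5 + 0}{0 - 1} = i \sqrt{43} \frac{5}{-1} = i \sqrt{43} \cdot 5 \left(-1\right) = i \sqrt{43} \left(-5\right) = - 5 i \sqrt{43}$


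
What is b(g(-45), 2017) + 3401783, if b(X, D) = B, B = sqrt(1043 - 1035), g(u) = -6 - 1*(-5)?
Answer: 3401783 + 2*sqrt(2) ≈ 3.4018e+6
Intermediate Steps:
g(u) = -1 (g(u) = -6 + 5 = -1)
B = 2*sqrt(2) (B = sqrt(8) = 2*sqrt(2) ≈ 2.8284)
b(X, D) = 2*sqrt(2)
b(g(-45), 2017) + 3401783 = 2*sqrt(2) + 3401783 = 3401783 + 2*sqrt(2)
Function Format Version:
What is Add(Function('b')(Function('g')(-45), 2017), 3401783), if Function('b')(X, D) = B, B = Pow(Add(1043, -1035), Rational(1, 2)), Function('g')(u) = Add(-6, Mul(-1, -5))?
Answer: Add(3401783, Mul(2, Pow(2, Rational(1, 2)))) ≈ 3.4018e+6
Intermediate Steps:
Function('g')(u) = -1 (Function('g')(u) = Add(-6, 5) = -1)
B = Mul(2, Pow(2, Rational(1, 2))) (B = Pow(8, Rational(1, 2)) = Mul(2, Pow(2, Rational(1, 2))) ≈ 2.8284)
Function('b')(X, D) = Mul(2, Pow(2, Rational(1, 2)))
Add(Function('b')(Function('g')(-45), 2017), 3401783) = Add(Mul(2, Pow(2, Rational(1, 2))), 3401783) = Add(3401783, Mul(2, Pow(2, Rational(1, 2))))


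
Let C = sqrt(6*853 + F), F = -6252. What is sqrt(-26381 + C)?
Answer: sqrt(-26381 + 9*I*sqrt(14)) ≈ 0.104 + 162.42*I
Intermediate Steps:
C = 9*I*sqrt(14) (C = sqrt(6*853 - 6252) = sqrt(5118 - 6252) = sqrt(-1134) = 9*I*sqrt(14) ≈ 33.675*I)
sqrt(-26381 + C) = sqrt(-26381 + 9*I*sqrt(14))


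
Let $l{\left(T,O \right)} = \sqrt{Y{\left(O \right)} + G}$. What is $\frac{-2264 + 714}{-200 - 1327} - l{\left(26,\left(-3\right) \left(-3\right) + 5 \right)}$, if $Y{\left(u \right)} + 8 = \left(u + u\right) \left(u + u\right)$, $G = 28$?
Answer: $\frac{1550}{1527} - 2 \sqrt{201} \approx -27.34$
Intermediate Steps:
$Y{\left(u \right)} = -8 + 4 u^{2}$ ($Y{\left(u \right)} = -8 + \left(u + u\right) \left(u + u\right) = -8 + 2 u 2 u = -8 + 4 u^{2}$)
$l{\left(T,O \right)} = \sqrt{20 + 4 O^{2}}$ ($l{\left(T,O \right)} = \sqrt{\left(-8 + 4 O^{2}\right) + 28} = \sqrt{20 + 4 O^{2}}$)
$\frac{-2264 + 714}{-200 - 1327} - l{\left(26,\left(-3\right) \left(-3\right) + 5 \right)} = \frac{-2264 + 714}{-200 - 1327} - 2 \sqrt{5 + \left(\left(-3\right) \left(-3\right) + 5\right)^{2}} = - \frac{1550}{-1527} - 2 \sqrt{5 + \left(9 + 5\right)^{2}} = \left(-1550\right) \left(- \frac{1}{1527}\right) - 2 \sqrt{5 + 14^{2}} = \frac{1550}{1527} - 2 \sqrt{5 + 196} = \frac{1550}{1527} - 2 \sqrt{201}$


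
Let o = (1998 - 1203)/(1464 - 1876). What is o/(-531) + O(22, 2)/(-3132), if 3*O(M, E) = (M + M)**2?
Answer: -11557577/57099492 ≈ -0.20241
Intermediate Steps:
O(M, E) = 4*M**2/3 (O(M, E) = (M + M)**2/3 = (2*M)**2/3 = (4*M**2)/3 = 4*M**2/3)
o = -795/412 (o = 795/(-412) = 795*(-1/412) = -795/412 ≈ -1.9296)
o/(-531) + O(22, 2)/(-3132) = -795/412/(-531) + ((4/3)*22**2)/(-3132) = -795/412*(-1/531) + ((4/3)*484)*(-1/3132) = 265/72924 + (1936/3)*(-1/3132) = 265/72924 - 484/2349 = -11557577/57099492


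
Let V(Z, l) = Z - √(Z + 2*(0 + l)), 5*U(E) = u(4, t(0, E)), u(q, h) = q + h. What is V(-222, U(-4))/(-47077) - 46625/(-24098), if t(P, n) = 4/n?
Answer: 2200314881/1134461546 + 4*I*√345/235385 ≈ 1.9395 + 0.00031564*I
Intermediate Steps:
u(q, h) = h + q
U(E) = ⅘ + 4/(5*E) (U(E) = (4/E + 4)/5 = (4 + 4/E)/5 = ⅘ + 4/(5*E))
V(Z, l) = Z - √(Z + 2*l)
V(-222, U(-4))/(-47077) - 46625/(-24098) = (-222 - √(-222 + 2*((⅘)*(1 - 4)/(-4))))/(-47077) - 46625/(-24098) = (-222 - √(-222 + 2*((⅘)*(-¼)*(-3))))*(-1/47077) - 46625*(-1/24098) = (-222 - √(-222 + 2*(⅗)))*(-1/47077) + 46625/24098 = (-222 - √(-222 + 6/5))*(-1/47077) + 46625/24098 = (-222 - √(-1104/5))*(-1/47077) + 46625/24098 = (-222 - 4*I*√345/5)*(-1/47077) + 46625/24098 = (222/47077 + 4*I*√345/235385) + 46625/24098 = 2200314881/1134461546 + 4*I*√345/235385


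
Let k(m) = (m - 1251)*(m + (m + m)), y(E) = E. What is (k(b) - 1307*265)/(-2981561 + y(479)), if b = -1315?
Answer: -9776515/2981082 ≈ -3.2795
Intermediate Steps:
k(m) = 3*m*(-1251 + m) (k(m) = (-1251 + m)*(m + 2*m) = (-1251 + m)*(3*m) = 3*m*(-1251 + m))
(k(b) - 1307*265)/(-2981561 + y(479)) = (3*(-1315)*(-1251 - 1315) - 1307*265)/(-2981561 + 479) = (3*(-1315)*(-2566) - 346355)/(-2981082) = (10122870 - 346355)*(-1/2981082) = 9776515*(-1/2981082) = -9776515/2981082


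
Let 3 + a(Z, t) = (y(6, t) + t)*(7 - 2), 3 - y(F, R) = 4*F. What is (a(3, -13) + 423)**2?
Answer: 62500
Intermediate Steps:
y(F, R) = 3 - 4*F
a(Z, t) = -108 + 5*t (a(Z, t) = -3 + ((3 - 4*6) + t)*(7 - 2) = -3 + ((3 - 24) + t)*5 = -3 + (-21 + t)*5 = -3 + (-105 + 5*t) = -108 + 5*t)
(a(3, -13) + 423)**2 = ((-108 + 5*(-13)) + 423)**2 = ((-108 - 65) + 423)**2 = (-173 + 423)**2 = 250**2 = 62500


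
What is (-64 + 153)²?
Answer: 7921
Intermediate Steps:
(-64 + 153)² = 89² = 7921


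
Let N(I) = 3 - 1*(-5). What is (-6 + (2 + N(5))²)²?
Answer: 8836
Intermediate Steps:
N(I) = 8 (N(I) = 3 + 5 = 8)
(-6 + (2 + N(5))²)² = (-6 + (2 + 8)²)² = (-6 + 10²)² = (-6 + 100)² = 94² = 8836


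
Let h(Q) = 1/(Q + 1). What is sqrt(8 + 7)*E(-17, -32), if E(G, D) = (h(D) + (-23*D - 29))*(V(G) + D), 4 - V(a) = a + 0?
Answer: -241076*sqrt(15)/31 ≈ -30119.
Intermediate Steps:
h(Q) = 1/(1 + Q)
V(a) = 4 - a (V(a) = 4 - (a + 0) = 4 - a)
E(G, D) = (-29 + 1/(1 + D) - 23*D)*(4 + D - G) (E(G, D) = (1/(1 + D) + (-23*D - 29))*((4 - G) + D) = (1/(1 + D) + (-29 - 23*D))*(4 + D - G) = (-29 + 1/(1 + D) - 23*D)*(4 + D - G))
sqrt(8 + 7)*E(-17, -32) = sqrt(8 + 7)*((4 - 32 - 1*(-17) + (1 - 32)*(-116 - 29*(-32) - 23*(-32)**2 + 29*(-17) + 23*(-32)*(-4 - 17)))/(1 - 32)) = sqrt(15)*((4 - 32 + 17 - 31*(-116 + 928 - 23*1024 - 493 + 23*(-32)*(-21)))/(-31)) = sqrt(15)*(-(4 - 32 + 17 - 31*(-116 + 928 - 23552 - 493 + 15456))/31) = sqrt(15)*(-(4 - 32 + 17 - 31*(-7777))/31) = sqrt(15)*(-(4 - 32 + 17 + 241087)/31) = sqrt(15)*(-1/31*241076) = sqrt(15)*(-241076/31) = -241076*sqrt(15)/31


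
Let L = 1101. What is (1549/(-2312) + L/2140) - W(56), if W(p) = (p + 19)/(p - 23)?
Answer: -33038707/13606120 ≈ -2.4282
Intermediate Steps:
W(p) = (19 + p)/(-23 + p)
(1549/(-2312) + L/2140) - W(56) = (1549/(-2312) + 1101/2140) - (19 + 56)/(-23 + 56) = (1549*(-1/2312) + 1101*(1/2140)) - 75/33 = (-1549/2312 + 1101/2140) - 75/33 = -192337/1236920 - 1*25/11 = -192337/1236920 - 25/11 = -33038707/13606120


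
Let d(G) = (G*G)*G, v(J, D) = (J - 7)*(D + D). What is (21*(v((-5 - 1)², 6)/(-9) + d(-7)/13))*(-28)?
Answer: 497252/13 ≈ 38250.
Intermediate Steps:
v(J, D) = 2*D*(-7 + J) (v(J, D) = (-7 + J)*(2*D) = 2*D*(-7 + J))
d(G) = G³ (d(G) = G²*G = G³)
(21*(v((-5 - 1)², 6)/(-9) + d(-7)/13))*(-28) = (21*((2*6*(-7 + (-5 - 1)²))/(-9) + (-7)³/13))*(-28) = (21*((2*6*(-7 + (-6)²))*(-⅑) - 343*1/13))*(-28) = (21*((2*6*(-7 + 36))*(-⅑) - 343/13))*(-28) = (21*((2*6*29)*(-⅑) - 343/13))*(-28) = (21*(348*(-⅑) - 343/13))*(-28) = (21*(-116/3 - 343/13))*(-28) = (21*(-2537/39))*(-28) = -17759/13*(-28) = 497252/13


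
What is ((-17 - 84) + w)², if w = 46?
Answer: 3025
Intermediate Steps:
((-17 - 84) + w)² = ((-17 - 84) + 46)² = (-101 + 46)² = (-55)² = 3025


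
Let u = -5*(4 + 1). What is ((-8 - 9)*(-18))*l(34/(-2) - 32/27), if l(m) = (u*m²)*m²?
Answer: -49402041276850/59049 ≈ -8.3663e+8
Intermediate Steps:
u = -25 (u = -5*5 = -25)
l(m) = -25*m⁴ (l(m) = (-25*m²)*m² = -25*m⁴)
((-8 - 9)*(-18))*l(34/(-2) - 32/27) = ((-8 - 9)*(-18))*(-25*(34/(-2) - 32/27)⁴) = (-17*(-18))*(-25*(34*(-½) - 32*1/27)⁴) = 306*(-25*(-17 - 32/27)⁴) = 306*(-25*(-491/27)⁴) = 306*(-25*58120048561/531441) = 306*(-1453001214025/531441) = -49402041276850/59049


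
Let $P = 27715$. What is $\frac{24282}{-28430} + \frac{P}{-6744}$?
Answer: $- \frac{475847629}{95865960} \approx -4.9637$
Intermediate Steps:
$\frac{24282}{-28430} + \frac{P}{-6744} = \frac{24282}{-28430} + \frac{27715}{-6744} = 24282 \left(- \frac{1}{28430}\right) + 27715 \left(- \frac{1}{6744}\right) = - \frac{12141}{14215} - \frac{27715}{6744} = - \frac{475847629}{95865960}$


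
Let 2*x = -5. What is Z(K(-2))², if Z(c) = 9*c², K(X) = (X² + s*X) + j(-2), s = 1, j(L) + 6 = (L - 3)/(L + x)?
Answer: 456976/81 ≈ 5641.7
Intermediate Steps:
x = -5/2 (x = (½)*(-5) = -5/2 ≈ -2.5000)
j(L) = -6 + (-3 + L)/(-5/2 + L) (j(L) = -6 + (L - 3)/(L - 5/2) = -6 + (-3 + L)/(-5/2 + L))
K(X) = -44/9 + X + X² (K(X) = (X² + 1*X) + 2*(12 - 5*(-2))/(-5 + 2*(-2)) = (X² + X) + 2*(12 + 10)/(-5 - 4) = (X + X²) + 2*22/(-9) = (X + X²) + 2*(-⅑)*22 = (X + X²) - 44/9 = -44/9 + X + X²)
Z(K(-2))² = (9*(-44/9 - 2 + (-2)²)²)² = (9*(-44/9 - 2 + 4)²)² = (9*(-26/9)²)² = (9*(676/81))² = (676/9)² = 456976/81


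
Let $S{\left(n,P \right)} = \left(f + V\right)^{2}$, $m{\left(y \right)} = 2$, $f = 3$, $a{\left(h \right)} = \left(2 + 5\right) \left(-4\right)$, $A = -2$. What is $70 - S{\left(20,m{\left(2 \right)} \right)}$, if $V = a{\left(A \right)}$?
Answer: $-555$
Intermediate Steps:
$a{\left(h \right)} = -28$ ($a{\left(h \right)} = 7 \left(-4\right) = -28$)
$V = -28$
$S{\left(n,P \right)} = 625$ ($S{\left(n,P \right)} = \left(3 - 28\right)^{2} = \left(-25\right)^{2} = 625$)
$70 - S{\left(20,m{\left(2 \right)} \right)} = 70 - 625 = -555$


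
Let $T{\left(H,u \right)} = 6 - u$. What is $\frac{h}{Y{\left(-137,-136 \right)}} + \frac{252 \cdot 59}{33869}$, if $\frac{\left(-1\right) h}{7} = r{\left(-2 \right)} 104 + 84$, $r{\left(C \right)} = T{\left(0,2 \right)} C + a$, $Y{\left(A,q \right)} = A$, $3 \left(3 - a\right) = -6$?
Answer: $- \frac{52018008}{4640053} \approx -11.211$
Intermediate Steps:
$a = 5$ ($a = 3 - -2 = 3 + 2 = 5$)
$r{\left(C \right)} = 5 + 4 C$ ($r{\left(C \right)} = \left(6 - 2\right) C + 5 = 4 C + 5 = 5 + 4 C$)
$h = 1596$ ($h = - 7 \left(\left(5 + 4 \left(-2\right)\right) 104 + 84\right) = - 7 \left(\left(5 - 8\right) 104 + 84\right) = - 7 \left(\left(-3\right) 104 + 84\right) = - 7 \left(-312 + 84\right) = \left(-7\right) \left(-228\right) = 1596$)
$\frac{h}{Y{\left(-137,-136 \right)}} + \frac{252 \cdot 59}{33869} = \frac{1596}{-137} + \frac{252 \cdot 59}{33869} = 1596 \left(- \frac{1}{137}\right) + 14868 \cdot \frac{1}{33869} = - \frac{1596}{137} + \frac{14868}{33869} = - \frac{52018008}{4640053}$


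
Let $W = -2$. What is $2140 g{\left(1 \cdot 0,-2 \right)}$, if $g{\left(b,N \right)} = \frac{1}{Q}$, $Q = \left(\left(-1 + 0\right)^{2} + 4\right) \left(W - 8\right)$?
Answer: $- \frac{214}{5} \approx -42.8$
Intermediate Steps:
$Q = -50$ ($Q = \left(\left(-1 + 0\right)^{2} + 4\right) \left(-2 - 8\right) = \left(\left(-1\right)^{2} + 4\right) \left(-10\right) = \left(1 + 4\right) \left(-10\right) = 5 \left(-10\right) = -50$)
$g{\left(b,N \right)} = - \frac{1}{50}$ ($g{\left(b,N \right)} = \frac{1}{-50} = - \frac{1}{50}$)
$2140 g{\left(1 \cdot 0,-2 \right)} = 2140 \left(- \frac{1}{50}\right) = - \frac{214}{5}$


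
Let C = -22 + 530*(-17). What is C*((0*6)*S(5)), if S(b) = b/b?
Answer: 0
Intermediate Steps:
S(b) = 1
C = -9032 (C = -22 - 9010 = -9032)
C*((0*6)*S(5)) = -9032*0*6 = -0 = -9032*0 = 0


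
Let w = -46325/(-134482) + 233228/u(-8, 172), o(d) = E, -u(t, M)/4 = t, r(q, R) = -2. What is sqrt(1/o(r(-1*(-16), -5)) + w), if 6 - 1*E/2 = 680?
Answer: sqrt(59882414446848398858)/90640868 ≈ 85.374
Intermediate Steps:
u(t, M) = -4*t
E = -1348 (E = 12 - 2*680 = 12 - 1360 = -1348)
o(d) = -1348
w = 3920806287/537928 (w = -46325/(-134482) + 233228/((-4*(-8))) = -46325*(-1/134482) + 233228/32 = 46325/134482 + 233228*(1/32) = 46325/134482 + 58307/8 = 3920806287/537928 ≈ 7288.7)
sqrt(1/o(r(-1*(-16), -5)) + w) = sqrt(1/(-1348) + 3920806287/537928) = sqrt(-1/1348 + 3920806287/537928) = sqrt(1321311584237/181281736) = sqrt(59882414446848398858)/90640868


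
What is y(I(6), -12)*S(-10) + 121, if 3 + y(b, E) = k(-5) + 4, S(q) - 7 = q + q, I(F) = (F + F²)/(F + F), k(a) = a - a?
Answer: 108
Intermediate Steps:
k(a) = 0
I(F) = (F + F²)/(2*F) (I(F) = (F + F²)/((2*F)) = (F + F²)*(1/(2*F)) = (F + F²)/(2*F))
S(q) = 7 + 2*q (S(q) = 7 + (q + q) = 7 + 2*q)
y(b, E) = 1 (y(b, E) = -3 + (0 + 4) = -3 + 4 = 1)
y(I(6), -12)*S(-10) + 121 = 1*(7 + 2*(-10)) + 121 = 1*(7 - 20) + 121 = 1*(-13) + 121 = -13 + 121 = 108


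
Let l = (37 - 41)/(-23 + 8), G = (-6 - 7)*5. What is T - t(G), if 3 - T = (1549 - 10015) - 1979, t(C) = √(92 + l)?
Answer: 10448 - 2*√5190/15 ≈ 10438.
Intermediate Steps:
G = -65 (G = -13*5 = -65)
l = 4/15 (l = -4/(-15) = -4*(-1/15) = 4/15 ≈ 0.26667)
t(C) = 2*√5190/15 (t(C) = √(92 + 4/15) = √(1384/15) = 2*√5190/15)
T = 10448 (T = 3 - ((1549 - 10015) - 1979) = 3 - (-8466 - 1979) = 3 - 1*(-10445) = 3 + 10445 = 10448)
T - t(G) = 10448 - 2*√5190/15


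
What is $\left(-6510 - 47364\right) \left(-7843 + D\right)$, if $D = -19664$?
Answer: $1481912118$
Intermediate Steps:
$\left(-6510 - 47364\right) \left(-7843 + D\right) = \left(-6510 - 47364\right) \left(-7843 - 19664\right) = \left(-53874\right) \left(-27507\right) = 1481912118$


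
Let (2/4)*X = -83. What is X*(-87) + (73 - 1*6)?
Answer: 14509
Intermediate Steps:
X = -166 (X = 2*(-83) = -166)
X*(-87) + (73 - 1*6) = -166*(-87) + (73 - 1*6) = 14442 + (73 - 6) = 14442 + 67 = 14509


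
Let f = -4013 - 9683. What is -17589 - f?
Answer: -3893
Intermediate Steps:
f = -13696
-17589 - f = -17589 - 1*(-13696) = -17589 + 13696 = -3893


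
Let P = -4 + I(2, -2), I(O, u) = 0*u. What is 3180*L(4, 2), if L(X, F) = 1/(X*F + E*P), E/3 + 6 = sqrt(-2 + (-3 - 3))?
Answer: 3975/118 + 2385*I*sqrt(2)/236 ≈ 33.686 + 14.292*I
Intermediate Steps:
I(O, u) = 0
E = -18 + 6*I*sqrt(2) (E = -18 + 3*sqrt(-2 + (-3 - 3)) = -18 + 3*sqrt(-2 - 6) = -18 + 3*sqrt(-8) = -18 + 3*(2*I*sqrt(2)) = -18 + 6*I*sqrt(2) ≈ -18.0 + 8.4853*I)
P = -4 (P = -4 + 0 = -4)
L(X, F) = 1/(72 + F*X - 24*I*sqrt(2)) (L(X, F) = 1/(X*F + (-18 + 6*I*sqrt(2))*(-4)) = 1/(F*X + (72 - 24*I*sqrt(2))) = 1/(72 + F*X - 24*I*sqrt(2)))
3180*L(4, 2) = 3180/(72 + 2*4 - 24*I*sqrt(2)) = 3180/(72 + 8 - 24*I*sqrt(2)) = 3180/(80 - 24*I*sqrt(2))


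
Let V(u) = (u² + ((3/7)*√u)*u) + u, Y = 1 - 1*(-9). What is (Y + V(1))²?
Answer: 7569/49 ≈ 154.47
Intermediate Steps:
Y = 10 (Y = 1 + 9 = 10)
V(u) = u + u² + 3*u^(3/2)/7 (V(u) = (u² + ((3*(⅐))*√u)*u) + u = (u² + (3*√u/7)*u) + u = (u² + 3*u^(3/2)/7) + u = u + u² + 3*u^(3/2)/7)
(Y + V(1))² = (10 + (1 + 1² + 3*1^(3/2)/7))² = (10 + (1 + 1 + (3/7)*1))² = (10 + (1 + 1 + 3/7))² = (10 + 17/7)² = (87/7)² = 7569/49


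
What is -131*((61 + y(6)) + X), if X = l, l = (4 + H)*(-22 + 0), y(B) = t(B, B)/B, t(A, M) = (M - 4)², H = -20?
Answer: -162571/3 ≈ -54190.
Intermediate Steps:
t(A, M) = (-4 + M)²
y(B) = (-4 + B)²/B
l = 352 (l = (4 - 20)*(-22 + 0) = -16*(-22) = 352)
X = 352
-131*((61 + y(6)) + X) = -131*((61 + (-4 + 6)²/6) + 352) = -131*((61 + (⅙)*2²) + 352) = -131*((61 + (⅙)*4) + 352) = -131*((61 + ⅔) + 352) = -131*(185/3 + 352) = -131*1241/3 = -162571/3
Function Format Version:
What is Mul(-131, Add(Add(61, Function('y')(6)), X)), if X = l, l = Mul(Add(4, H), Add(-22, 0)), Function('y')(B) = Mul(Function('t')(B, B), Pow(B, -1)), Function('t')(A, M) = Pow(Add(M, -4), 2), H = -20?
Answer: Rational(-162571, 3) ≈ -54190.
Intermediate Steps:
Function('t')(A, M) = Pow(Add(-4, M), 2)
Function('y')(B) = Mul(Pow(B, -1), Pow(Add(-4, B), 2)) (Function('y')(B) = Mul(Pow(Add(-4, B), 2), Pow(B, -1)) = Mul(Pow(B, -1), Pow(Add(-4, B), 2)))
l = 352 (l = Mul(Add(4, -20), Add(-22, 0)) = Mul(-16, -22) = 352)
X = 352
Mul(-131, Add(Add(61, Function('y')(6)), X)) = Mul(-131, Add(Add(61, Mul(Pow(6, -1), Pow(Add(-4, 6), 2))), 352)) = Mul(-131, Add(Add(61, Mul(Rational(1, 6), Pow(2, 2))), 352)) = Mul(-131, Add(Add(61, Mul(Rational(1, 6), 4)), 352)) = Mul(-131, Add(Add(61, Rational(2, 3)), 352)) = Mul(-131, Add(Rational(185, 3), 352)) = Mul(-131, Rational(1241, 3)) = Rational(-162571, 3)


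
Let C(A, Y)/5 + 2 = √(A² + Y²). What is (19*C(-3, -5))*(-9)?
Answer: 1710 - 855*√34 ≈ -3275.5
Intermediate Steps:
C(A, Y) = -10 + 5*√(A² + Y²)
(19*C(-3, -5))*(-9) = (19*(-10 + 5*√((-3)² + (-5)²)))*(-9) = (19*(-10 + 5*√(9 + 25)))*(-9) = (19*(-10 + 5*√34))*(-9) = (-190 + 95*√34)*(-9) = 1710 - 855*√34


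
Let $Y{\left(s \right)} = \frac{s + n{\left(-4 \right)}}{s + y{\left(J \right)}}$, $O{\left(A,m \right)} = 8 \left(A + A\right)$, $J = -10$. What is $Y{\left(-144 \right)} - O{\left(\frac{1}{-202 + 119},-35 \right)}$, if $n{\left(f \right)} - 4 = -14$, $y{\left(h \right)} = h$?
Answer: $\frac{99}{83} \approx 1.1928$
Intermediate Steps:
$n{\left(f \right)} = -10$ ($n{\left(f \right)} = 4 - 14 = -10$)
$O{\left(A,m \right)} = 16 A$ ($O{\left(A,m \right)} = 8 \cdot 2 A = 16 A$)
$Y{\left(s \right)} = 1$ ($Y{\left(s \right)} = \frac{s - 10}{s - 10} = \frac{-10 + s}{-10 + s} = 1$)
$Y{\left(-144 \right)} - O{\left(\frac{1}{-202 + 119},-35 \right)} = 1 - \frac{16}{-202 + 119} = 1 - \frac{16}{-83} = 1 - 16 \left(- \frac{1}{83}\right) = 1 - - \frac{16}{83} = 1 + \frac{16}{83} = \frac{99}{83}$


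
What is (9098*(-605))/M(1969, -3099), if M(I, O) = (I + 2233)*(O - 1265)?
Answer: 250195/833524 ≈ 0.30017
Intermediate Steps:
M(I, O) = (-1265 + O)*(2233 + I) (M(I, O) = (2233 + I)*(-1265 + O) = (-1265 + O)*(2233 + I))
(9098*(-605))/M(1969, -3099) = (9098*(-605))/(-2824745 - 1265*1969 + 2233*(-3099) + 1969*(-3099)) = -5504290/(-2824745 - 2490785 - 6920067 - 6101931) = -5504290/(-18337528) = -5504290*(-1/18337528) = 250195/833524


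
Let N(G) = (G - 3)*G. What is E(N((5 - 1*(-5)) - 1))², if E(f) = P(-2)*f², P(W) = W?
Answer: 34012224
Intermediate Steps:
N(G) = G*(-3 + G) (N(G) = (-3 + G)*G = G*(-3 + G))
E(f) = -2*f²
E(N((5 - 1*(-5)) - 1))² = (-2*(-3 + ((5 - 1*(-5)) - 1))²*((5 - 1*(-5)) - 1)²)² = (-2*(-3 + ((5 + 5) - 1))²*((5 + 5) - 1)²)² = (-2*(-3 + (10 - 1))²*(10 - 1)²)² = (-2*81*(-3 + 9)²)² = (-2*(9*6)²)² = (-2*54²)² = (-2*2916)² = (-5832)² = 34012224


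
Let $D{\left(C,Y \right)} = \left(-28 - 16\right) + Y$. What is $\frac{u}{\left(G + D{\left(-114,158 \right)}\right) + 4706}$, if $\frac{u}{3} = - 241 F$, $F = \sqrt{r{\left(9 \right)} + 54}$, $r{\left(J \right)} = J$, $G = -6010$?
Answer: $\frac{2169 \sqrt{7}}{1190} \approx 4.8224$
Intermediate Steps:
$F = 3 \sqrt{7}$ ($F = \sqrt{9 + 54} = \sqrt{63} = 3 \sqrt{7} \approx 7.9373$)
$D{\left(C,Y \right)} = -44 + Y$
$u = - 2169 \sqrt{7}$ ($u = 3 \left(- 241 \cdot 3 \sqrt{7}\right) = 3 \left(- 723 \sqrt{7}\right) = - 2169 \sqrt{7} \approx -5738.6$)
$\frac{u}{\left(G + D{\left(-114,158 \right)}\right) + 4706} = \frac{\left(-2169\right) \sqrt{7}}{\left(-6010 + \left(-44 + 158\right)\right) + 4706} = \frac{\left(-2169\right) \sqrt{7}}{\left(-6010 + 114\right) + 4706} = \frac{\left(-2169\right) \sqrt{7}}{-5896 + 4706} = \frac{\left(-2169\right) \sqrt{7}}{-1190} = - 2169 \sqrt{7} \left(- \frac{1}{1190}\right) = \frac{2169 \sqrt{7}}{1190}$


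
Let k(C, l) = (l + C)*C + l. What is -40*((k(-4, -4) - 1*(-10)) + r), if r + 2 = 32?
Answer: -2720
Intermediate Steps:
r = 30 (r = -2 + 32 = 30)
k(C, l) = l + C*(C + l) (k(C, l) = (C + l)*C + l = C*(C + l) + l = l + C*(C + l))
-40*((k(-4, -4) - 1*(-10)) + r) = -40*(((-4 + (-4)² - 4*(-4)) - 1*(-10)) + 30) = -40*(((-4 + 16 + 16) + 10) + 30) = -40*((28 + 10) + 30) = -40*(38 + 30) = -40*68 = -2720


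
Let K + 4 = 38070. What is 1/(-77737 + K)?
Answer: -1/39671 ≈ -2.5207e-5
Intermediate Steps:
K = 38066 (K = -4 + 38070 = 38066)
1/(-77737 + K) = 1/(-77737 + 38066) = 1/(-39671) = -1/39671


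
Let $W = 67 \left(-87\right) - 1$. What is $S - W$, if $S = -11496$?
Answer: $-5666$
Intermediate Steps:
$W = -5830$ ($W = -5829 - 1 = -5830$)
$S - W = -11496 - -5830 = -11496 + 5830 = -5666$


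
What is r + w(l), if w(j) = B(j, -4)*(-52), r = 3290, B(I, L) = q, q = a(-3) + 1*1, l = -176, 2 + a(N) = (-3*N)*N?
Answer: 4746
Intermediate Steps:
a(N) = -2 - 3*N² (a(N) = -2 + (-3*N)*N = -2 - 3*N²)
q = -28 (q = (-2 - 3*(-3)²) + 1*1 = (-2 - 3*9) + 1 = (-2 - 27) + 1 = -29 + 1 = -28)
B(I, L) = -28
w(j) = 1456 (w(j) = -28*(-52) = 1456)
r + w(l) = 3290 + 1456 = 4746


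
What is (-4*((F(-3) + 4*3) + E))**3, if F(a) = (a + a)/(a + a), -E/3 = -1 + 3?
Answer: -21952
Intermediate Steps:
E = -6 (E = -3*(-1 + 3) = -3*2 = -6)
F(a) = 1 (F(a) = (2*a)/((2*a)) = (2*a)*(1/(2*a)) = 1)
(-4*((F(-3) + 4*3) + E))**3 = (-4*((1 + 4*3) - 6))**3 = (-4*((1 + 12) - 6))**3 = (-4*(13 - 6))**3 = (-4*7)**3 = (-28)**3 = -21952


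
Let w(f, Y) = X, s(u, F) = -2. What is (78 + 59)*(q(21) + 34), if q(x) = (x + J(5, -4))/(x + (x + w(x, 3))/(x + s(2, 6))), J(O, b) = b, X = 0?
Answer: 2000611/420 ≈ 4763.4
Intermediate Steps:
w(f, Y) = 0
q(x) = (-4 + x)/(x + x/(-2 + x)) (q(x) = (x - 4)/(x + (x + 0)/(x - 2)) = (-4 + x)/(x + x/(-2 + x)))
(78 + 59)*(q(21) + 34) = (78 + 59)*((8 + 21**2 - 6*21)/(21*(-1 + 21)) + 34) = 137*((1/21)*(8 + 441 - 126)/20 + 34) = 137*((1/21)*(1/20)*323 + 34) = 137*(323/420 + 34) = 137*(14603/420) = 2000611/420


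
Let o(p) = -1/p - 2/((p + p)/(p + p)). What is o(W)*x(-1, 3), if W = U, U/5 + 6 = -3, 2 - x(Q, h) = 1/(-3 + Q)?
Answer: -89/20 ≈ -4.4500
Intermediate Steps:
x(Q, h) = 2 - 1/(-3 + Q)
U = -45 (U = -30 + 5*(-3) = -30 - 15 = -45)
W = -45
o(p) = -2 - 1/p (o(p) = -1/p - 2/((2*p)/((2*p))) = -1/p - 2/((2*p)*(1/(2*p))) = -1/p - 2/1 = -1/p - 2*1 = -1/p - 2 = -2 - 1/p)
o(W)*x(-1, 3) = (-2 - 1/(-45))*((-7 + 2*(-1))/(-3 - 1)) = (-2 - 1*(-1/45))*((-7 - 2)/(-4)) = (-2 + 1/45)*(-¼*(-9)) = -89/45*9/4 = -89/20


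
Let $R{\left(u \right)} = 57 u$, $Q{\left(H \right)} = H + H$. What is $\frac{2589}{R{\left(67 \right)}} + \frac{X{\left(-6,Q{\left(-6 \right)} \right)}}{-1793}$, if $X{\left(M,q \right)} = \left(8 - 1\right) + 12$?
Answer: $\frac{1523172}{2282489} \approx 0.66733$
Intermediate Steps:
$Q{\left(H \right)} = 2 H$
$X{\left(M,q \right)} = 19$ ($X{\left(M,q \right)} = 7 + 12 = 19$)
$\frac{2589}{R{\left(67 \right)}} + \frac{X{\left(-6,Q{\left(-6 \right)} \right)}}{-1793} = \frac{2589}{57 \cdot 67} + \frac{19}{-1793} = \frac{2589}{3819} + 19 \left(- \frac{1}{1793}\right) = 2589 \cdot \frac{1}{3819} - \frac{19}{1793} = \frac{863}{1273} - \frac{19}{1793} = \frac{1523172}{2282489}$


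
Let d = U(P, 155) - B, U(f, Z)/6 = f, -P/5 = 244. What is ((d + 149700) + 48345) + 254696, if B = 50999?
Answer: 394422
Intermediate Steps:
P = -1220 (P = -5*244 = -1220)
U(f, Z) = 6*f
d = -58319 (d = 6*(-1220) - 1*50999 = -7320 - 50999 = -58319)
((d + 149700) + 48345) + 254696 = ((-58319 + 149700) + 48345) + 254696 = (91381 + 48345) + 254696 = 139726 + 254696 = 394422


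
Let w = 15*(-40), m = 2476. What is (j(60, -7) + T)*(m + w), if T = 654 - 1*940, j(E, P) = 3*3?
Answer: -519652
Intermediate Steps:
j(E, P) = 9
T = -286 (T = 654 - 940 = -286)
w = -600
(j(60, -7) + T)*(m + w) = (9 - 286)*(2476 - 600) = -277*1876 = -519652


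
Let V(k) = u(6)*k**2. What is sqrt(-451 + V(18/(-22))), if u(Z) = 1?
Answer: I*sqrt(54490)/11 ≈ 21.221*I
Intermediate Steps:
V(k) = k**2 (V(k) = 1*k**2 = k**2)
sqrt(-451 + V(18/(-22))) = sqrt(-451 + (18/(-22))**2) = sqrt(-451 + (18*(-1/22))**2) = sqrt(-451 + (-9/11)**2) = sqrt(-451 + 81/121) = sqrt(-54490/121) = I*sqrt(54490)/11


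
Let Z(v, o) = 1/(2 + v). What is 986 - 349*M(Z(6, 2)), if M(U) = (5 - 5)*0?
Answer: 986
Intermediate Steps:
M(U) = 0 (M(U) = 0*0 = 0)
986 - 349*M(Z(6, 2)) = 986 - 349*0 = 986 + 0 = 986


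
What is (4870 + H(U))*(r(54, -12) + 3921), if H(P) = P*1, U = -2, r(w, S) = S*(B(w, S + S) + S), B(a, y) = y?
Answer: 21190404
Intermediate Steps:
r(w, S) = 3*S² (r(w, S) = S*((S + S) + S) = S*(2*S + S) = S*(3*S) = 3*S²)
H(P) = P
(4870 + H(U))*(r(54, -12) + 3921) = (4870 - 2)*(3*(-12)² + 3921) = 4868*(3*144 + 3921) = 4868*(432 + 3921) = 4868*4353 = 21190404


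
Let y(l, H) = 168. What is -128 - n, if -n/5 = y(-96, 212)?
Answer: 712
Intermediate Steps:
n = -840 (n = -5*168 = -840)
-128 - n = -128 - 1*(-840) = -128 + 840 = 712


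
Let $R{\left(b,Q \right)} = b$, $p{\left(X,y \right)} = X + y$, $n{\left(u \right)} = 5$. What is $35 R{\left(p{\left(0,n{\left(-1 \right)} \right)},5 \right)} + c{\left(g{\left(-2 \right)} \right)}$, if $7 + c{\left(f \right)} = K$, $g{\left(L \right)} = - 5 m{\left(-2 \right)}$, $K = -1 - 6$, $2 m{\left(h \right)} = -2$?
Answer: $161$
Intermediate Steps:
$m{\left(h \right)} = -1$ ($m{\left(h \right)} = \frac{1}{2} \left(-2\right) = -1$)
$K = -7$ ($K = -1 - 6 = -7$)
$g{\left(L \right)} = 5$ ($g{\left(L \right)} = \left(-5\right) \left(-1\right) = 5$)
$c{\left(f \right)} = -14$ ($c{\left(f \right)} = -7 - 7 = -14$)
$35 R{\left(p{\left(0,n{\left(-1 \right)} \right)},5 \right)} + c{\left(g{\left(-2 \right)} \right)} = 35 \left(0 + 5\right) - 14 = 35 \cdot 5 - 14 = 175 - 14 = 161$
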